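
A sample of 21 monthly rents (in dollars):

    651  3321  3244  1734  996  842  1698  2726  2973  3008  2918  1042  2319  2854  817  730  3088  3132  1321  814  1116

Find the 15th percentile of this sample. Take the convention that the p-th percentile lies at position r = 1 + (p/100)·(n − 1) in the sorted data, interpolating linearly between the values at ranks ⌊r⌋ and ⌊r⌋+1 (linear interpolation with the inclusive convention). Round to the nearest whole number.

817

Sorted: 651, 730, 814, 817, 842, 996, 1042, 1116, 1321, 1698, 1734, 2319, 2726, 2854, 2918, 2973, 3008, 3088, 3132, 3244, 3321.
n = 21.
r = 1 + (15/100)·(21 − 1) = 1 + 3 = 4.
r is an integer, so P15 is the value at rank 4: 817.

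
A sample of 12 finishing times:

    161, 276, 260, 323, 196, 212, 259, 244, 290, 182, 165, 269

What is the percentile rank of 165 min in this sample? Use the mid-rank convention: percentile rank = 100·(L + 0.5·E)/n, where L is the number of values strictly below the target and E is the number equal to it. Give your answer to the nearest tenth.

12.5

Sorted: 161, 165, 182, 196, 212, 244, 259, 260, 269, 276, 290, 323.
Count below 165: L = 1; count equal: E = 1; n = 12.
Percentile rank = 100·(1 + 0.5·1)/12 = 100·1.5/12 = 12.5.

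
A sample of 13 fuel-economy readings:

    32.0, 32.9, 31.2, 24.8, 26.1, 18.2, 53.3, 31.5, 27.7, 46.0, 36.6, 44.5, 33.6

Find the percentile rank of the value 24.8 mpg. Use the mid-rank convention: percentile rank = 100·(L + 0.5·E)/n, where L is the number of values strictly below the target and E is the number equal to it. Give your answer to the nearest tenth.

11.5

Sorted: 18.2, 24.8, 26.1, 27.7, 31.2, 31.5, 32.0, 32.9, 33.6, 36.6, 44.5, 46.0, 53.3.
Count below 24.8: L = 1; count equal: E = 1; n = 13.
Percentile rank = 100·(1 + 0.5·1)/13 = 100·1.5/13 = 11.54.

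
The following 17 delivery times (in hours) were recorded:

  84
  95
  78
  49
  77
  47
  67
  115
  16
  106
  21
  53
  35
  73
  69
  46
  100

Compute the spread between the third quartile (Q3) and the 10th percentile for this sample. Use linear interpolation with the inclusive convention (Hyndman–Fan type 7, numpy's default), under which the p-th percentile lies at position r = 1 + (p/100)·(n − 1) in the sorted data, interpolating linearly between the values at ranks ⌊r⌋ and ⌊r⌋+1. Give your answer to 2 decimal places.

Sorted: 16, 21, 35, 46, 47, 49, 53, 67, 69, 73, 77, 78, 84, 95, 100, 106, 115.
n = 17.
P10: r = 2.6; ranks 2–3 are 21, 35; interpolating gives 29.4.
P75: r = 13 (integer) → 84.
Difference: 84 − 29.4 = 54.6.

54.60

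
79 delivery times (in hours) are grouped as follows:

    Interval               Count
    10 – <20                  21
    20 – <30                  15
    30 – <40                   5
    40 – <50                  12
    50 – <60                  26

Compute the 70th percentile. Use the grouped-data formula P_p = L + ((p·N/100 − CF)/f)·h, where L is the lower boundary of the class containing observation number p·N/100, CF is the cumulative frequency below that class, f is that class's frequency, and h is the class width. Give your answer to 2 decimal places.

N = 79; target position k = 70/100 · 79 = 55.3.
Cumulative frequencies: 21, 36, 41, 53, 79.
Observation 55.3 falls in the class 50 – <60.
L = 50, CF = 53, f = 26, h = 10.
P70 = 50 + ((55.3 − 53)/26)·10 = 50 + 0.884615 = 50.8846.

50.88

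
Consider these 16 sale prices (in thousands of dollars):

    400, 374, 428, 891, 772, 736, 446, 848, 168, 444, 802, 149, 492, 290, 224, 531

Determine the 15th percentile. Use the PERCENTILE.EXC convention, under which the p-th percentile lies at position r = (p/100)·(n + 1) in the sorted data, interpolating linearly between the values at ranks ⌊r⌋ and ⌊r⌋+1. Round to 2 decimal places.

Sorted: 149, 168, 224, 290, 374, 400, 428, 444, 446, 492, 531, 736, 772, 802, 848, 891.
n = 16.
r = (15/100)·(16 + 1) = 2.55.
Rank 2 is 168 and rank 3 is 224.
Interpolate: 168 + 0.55·(224 − 168) = 168 + 0.55·56 = 198.8.

198.80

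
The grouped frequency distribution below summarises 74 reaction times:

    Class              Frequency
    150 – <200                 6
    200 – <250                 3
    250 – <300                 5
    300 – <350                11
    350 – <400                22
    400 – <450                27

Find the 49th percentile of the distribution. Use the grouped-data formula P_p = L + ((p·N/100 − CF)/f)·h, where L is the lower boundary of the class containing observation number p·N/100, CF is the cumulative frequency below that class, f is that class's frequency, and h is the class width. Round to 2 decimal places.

375.59

N = 74; target position k = 49/100 · 74 = 36.26.
Cumulative frequencies: 6, 9, 14, 25, 47, 74.
Observation 36.26 falls in the class 350 – <400.
L = 350, CF = 25, f = 22, h = 50.
P49 = 350 + ((36.26 − 25)/22)·50 = 350 + 25.5909 = 375.591.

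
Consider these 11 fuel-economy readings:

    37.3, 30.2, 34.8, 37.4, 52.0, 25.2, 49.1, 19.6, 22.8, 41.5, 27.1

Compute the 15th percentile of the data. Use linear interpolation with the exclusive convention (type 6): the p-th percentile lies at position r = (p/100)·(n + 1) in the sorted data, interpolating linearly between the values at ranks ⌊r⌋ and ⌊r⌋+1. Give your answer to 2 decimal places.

Sorted: 19.6, 22.8, 25.2, 27.1, 30.2, 34.8, 37.3, 37.4, 41.5, 49.1, 52.0.
n = 11.
r = (15/100)·(11 + 1) = 1.8.
Rank 1 is 19.6 and rank 2 is 22.8.
Interpolate: 19.6 + 0.8·(22.8 − 19.6) = 19.6 + 0.8·3.2 = 22.16.

22.16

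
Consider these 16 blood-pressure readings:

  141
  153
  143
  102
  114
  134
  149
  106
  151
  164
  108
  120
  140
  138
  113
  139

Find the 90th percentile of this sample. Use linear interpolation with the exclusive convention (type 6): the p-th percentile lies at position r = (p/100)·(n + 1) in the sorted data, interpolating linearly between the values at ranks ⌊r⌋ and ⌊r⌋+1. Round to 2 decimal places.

156.30

Sorted: 102, 106, 108, 113, 114, 120, 134, 138, 139, 140, 141, 143, 149, 151, 153, 164.
n = 16.
r = (90/100)·(16 + 1) = 15.3.
Rank 15 is 153 and rank 16 is 164.
Interpolate: 153 + 0.3·(164 − 153) = 153 + 0.3·11 = 156.3.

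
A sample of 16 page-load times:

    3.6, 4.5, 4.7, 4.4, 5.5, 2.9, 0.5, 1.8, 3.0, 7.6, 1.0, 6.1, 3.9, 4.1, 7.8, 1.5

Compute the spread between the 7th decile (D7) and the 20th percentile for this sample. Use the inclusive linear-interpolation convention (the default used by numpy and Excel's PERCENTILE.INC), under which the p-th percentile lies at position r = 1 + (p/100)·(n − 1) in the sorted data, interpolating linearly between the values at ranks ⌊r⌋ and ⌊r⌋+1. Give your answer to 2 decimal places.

Sorted: 0.5, 1.0, 1.5, 1.8, 2.9, 3.0, 3.6, 3.9, 4.1, 4.4, 4.5, 4.7, 5.5, 6.1, 7.6, 7.8.
n = 16.
P20: r = 4 (integer) → 1.8.
P70: r = 11.5; ranks 11–12 are 4.5, 4.7; interpolating gives 4.6.
Difference: 4.6 − 1.8 = 2.8.

2.80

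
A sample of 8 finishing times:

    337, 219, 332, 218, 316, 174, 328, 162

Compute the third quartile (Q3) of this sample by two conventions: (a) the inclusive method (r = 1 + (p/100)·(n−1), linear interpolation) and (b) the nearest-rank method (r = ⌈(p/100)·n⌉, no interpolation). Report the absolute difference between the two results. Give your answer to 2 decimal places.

1.00

Sorted: 162, 174, 218, 219, 316, 328, 332, 337.
n = 8.
(a) r = 6.25; between ranks 6 (328) and 7 (332): 329.
(b) the nearest-rank method: rank 6 → 328.
|329 − 328| = 1.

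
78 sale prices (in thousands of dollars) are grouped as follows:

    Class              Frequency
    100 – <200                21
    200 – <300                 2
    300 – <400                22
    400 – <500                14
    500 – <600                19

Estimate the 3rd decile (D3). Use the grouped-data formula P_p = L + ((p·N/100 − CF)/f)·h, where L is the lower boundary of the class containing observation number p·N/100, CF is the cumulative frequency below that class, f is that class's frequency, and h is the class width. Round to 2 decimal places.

301.82

N = 78; target position k = 30/100 · 78 = 23.4.
Cumulative frequencies: 21, 23, 45, 59, 78.
Observation 23.4 falls in the class 300 – <400.
L = 300, CF = 23, f = 22, h = 100.
P30 = 300 + ((23.4 − 23)/22)·100 = 300 + 1.81818 = 301.818.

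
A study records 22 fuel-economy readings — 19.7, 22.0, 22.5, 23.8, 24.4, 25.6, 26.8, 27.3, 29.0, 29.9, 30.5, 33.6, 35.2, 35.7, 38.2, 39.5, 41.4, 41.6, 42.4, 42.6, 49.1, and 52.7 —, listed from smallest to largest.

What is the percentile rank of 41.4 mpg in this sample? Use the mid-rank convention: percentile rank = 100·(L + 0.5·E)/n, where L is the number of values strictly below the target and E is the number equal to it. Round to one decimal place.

75.0

Count below 41.4: L = 16; count equal: E = 1; n = 22.
Percentile rank = 100·(16 + 0.5·1)/22 = 100·16.5/22 = 75.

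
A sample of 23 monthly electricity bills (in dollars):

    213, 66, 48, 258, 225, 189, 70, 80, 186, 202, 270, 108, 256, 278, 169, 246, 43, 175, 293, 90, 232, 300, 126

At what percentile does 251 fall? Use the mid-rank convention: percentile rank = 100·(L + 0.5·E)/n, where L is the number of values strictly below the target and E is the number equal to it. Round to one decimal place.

Sorted: 43, 48, 66, 70, 80, 90, 108, 126, 169, 175, 186, 189, 202, 213, 225, 232, 246, 256, 258, 270, 278, 293, 300.
Count below 251: L = 17; count equal: E = 0; n = 23.
Percentile rank = 100·(17 + 0.5·0)/23 = 100·17/23 = 73.91.

73.9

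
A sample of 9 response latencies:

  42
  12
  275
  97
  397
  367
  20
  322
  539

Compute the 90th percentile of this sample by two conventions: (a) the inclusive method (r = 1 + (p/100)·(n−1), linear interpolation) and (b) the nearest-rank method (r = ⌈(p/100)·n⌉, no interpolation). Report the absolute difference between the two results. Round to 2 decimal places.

Sorted: 12, 20, 42, 97, 275, 322, 367, 397, 539.
n = 9.
(a) r = 8.2; between ranks 8 (397) and 9 (539): 425.4.
(b) the nearest-rank method: rank 9 → 539.
|425.4 − 539| = 113.6.

113.60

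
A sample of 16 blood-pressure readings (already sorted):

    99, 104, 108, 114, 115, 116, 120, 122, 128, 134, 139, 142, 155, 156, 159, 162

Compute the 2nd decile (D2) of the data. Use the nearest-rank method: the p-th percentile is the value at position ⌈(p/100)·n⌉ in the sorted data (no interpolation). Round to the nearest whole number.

n = 16.
Position = ⌈20/100 · 16⌉ = ⌈3.2⌉ = 4.
The value at rank 4 is 114.

114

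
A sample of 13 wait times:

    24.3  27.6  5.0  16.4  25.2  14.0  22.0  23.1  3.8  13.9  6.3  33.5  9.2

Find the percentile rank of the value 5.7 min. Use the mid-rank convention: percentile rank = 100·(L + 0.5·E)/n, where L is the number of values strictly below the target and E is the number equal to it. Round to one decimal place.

Sorted: 3.8, 5.0, 6.3, 9.2, 13.9, 14.0, 16.4, 22.0, 23.1, 24.3, 25.2, 27.6, 33.5.
Count below 5.7: L = 2; count equal: E = 0; n = 13.
Percentile rank = 100·(2 + 0.5·0)/13 = 100·2/13 = 15.38.

15.4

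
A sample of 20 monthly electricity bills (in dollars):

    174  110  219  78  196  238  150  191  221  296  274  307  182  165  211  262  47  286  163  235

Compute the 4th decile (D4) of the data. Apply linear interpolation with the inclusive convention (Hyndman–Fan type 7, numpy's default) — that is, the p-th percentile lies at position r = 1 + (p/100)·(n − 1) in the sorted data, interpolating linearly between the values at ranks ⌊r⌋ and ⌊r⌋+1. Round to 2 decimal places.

Sorted: 47, 78, 110, 150, 163, 165, 174, 182, 191, 196, 211, 219, 221, 235, 238, 262, 274, 286, 296, 307.
n = 20.
r = 1 + (40/100)·(20 − 1) = 1 + 7.6 = 8.6.
Rank 8 is 182 and rank 9 is 191.
Interpolate: 182 + 0.6·(191 − 182) = 182 + 0.6·9 = 187.4.

187.40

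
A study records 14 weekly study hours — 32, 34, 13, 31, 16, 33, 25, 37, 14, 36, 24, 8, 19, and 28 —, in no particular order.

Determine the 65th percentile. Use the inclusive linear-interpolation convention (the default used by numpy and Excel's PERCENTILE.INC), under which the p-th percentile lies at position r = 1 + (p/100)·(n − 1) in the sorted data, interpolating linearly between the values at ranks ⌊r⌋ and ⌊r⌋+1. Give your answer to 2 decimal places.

31.45

Sorted: 8, 13, 14, 16, 19, 24, 25, 28, 31, 32, 33, 34, 36, 37.
n = 14.
r = 1 + (65/100)·(14 − 1) = 1 + 8.45 = 9.45.
Rank 9 is 31 and rank 10 is 32.
Interpolate: 31 + 0.45·(32 − 31) = 31 + 0.45·1 = 31.45.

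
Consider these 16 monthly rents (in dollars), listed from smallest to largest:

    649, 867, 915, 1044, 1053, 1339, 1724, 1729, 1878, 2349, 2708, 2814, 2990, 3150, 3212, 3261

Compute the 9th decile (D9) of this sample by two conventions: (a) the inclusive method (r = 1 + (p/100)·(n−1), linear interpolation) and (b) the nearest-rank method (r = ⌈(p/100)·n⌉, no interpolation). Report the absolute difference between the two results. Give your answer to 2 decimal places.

31.00

n = 16.
(a) r = 14.5; between ranks 14 (3150) and 15 (3212): 3181.
(b) the nearest-rank method: rank 15 → 3212.
|3181 − 3212| = 31.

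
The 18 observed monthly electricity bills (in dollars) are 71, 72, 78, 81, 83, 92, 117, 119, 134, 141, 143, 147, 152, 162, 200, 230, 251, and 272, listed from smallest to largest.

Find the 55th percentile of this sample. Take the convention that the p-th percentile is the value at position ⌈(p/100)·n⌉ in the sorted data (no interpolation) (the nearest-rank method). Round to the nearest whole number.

n = 18.
Position = ⌈55/100 · 18⌉ = ⌈9.9⌉ = 10.
The value at rank 10 is 141.

141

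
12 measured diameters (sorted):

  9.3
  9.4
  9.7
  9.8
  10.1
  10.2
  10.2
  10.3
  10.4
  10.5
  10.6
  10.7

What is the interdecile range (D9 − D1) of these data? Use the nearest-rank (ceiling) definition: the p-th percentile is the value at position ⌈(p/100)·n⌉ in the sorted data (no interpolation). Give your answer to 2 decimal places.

n = 12.
P10: rank ⌈10/100·12⌉ = 2 → 9.4.
P90: rank ⌈90/100·12⌉ = 11 → 10.6.
Difference: 10.6 − 9.4 = 1.2.

1.20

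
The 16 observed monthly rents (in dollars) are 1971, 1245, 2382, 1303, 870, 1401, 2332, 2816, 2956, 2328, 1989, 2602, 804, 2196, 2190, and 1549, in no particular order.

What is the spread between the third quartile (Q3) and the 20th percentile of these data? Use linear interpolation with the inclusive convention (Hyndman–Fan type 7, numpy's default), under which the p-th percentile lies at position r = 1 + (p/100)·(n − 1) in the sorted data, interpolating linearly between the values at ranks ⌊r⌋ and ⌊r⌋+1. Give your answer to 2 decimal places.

1041.50

Sorted: 804, 870, 1245, 1303, 1401, 1549, 1971, 1989, 2190, 2196, 2328, 2332, 2382, 2602, 2816, 2956.
n = 16.
P20: r = 4 (integer) → 1303.
P75: r = 12.25; ranks 12–13 are 2332, 2382; interpolating gives 2344.5.
Difference: 2344.5 − 1303 = 1041.5.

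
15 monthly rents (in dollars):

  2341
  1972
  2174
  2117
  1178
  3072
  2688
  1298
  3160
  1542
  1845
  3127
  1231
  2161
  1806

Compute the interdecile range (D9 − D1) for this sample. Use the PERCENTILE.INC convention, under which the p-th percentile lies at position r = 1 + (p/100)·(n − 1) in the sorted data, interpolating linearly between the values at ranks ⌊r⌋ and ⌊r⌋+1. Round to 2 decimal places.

1847.20

Sorted: 1178, 1231, 1298, 1542, 1806, 1845, 1972, 2117, 2161, 2174, 2341, 2688, 3072, 3127, 3160.
n = 15.
P10: r = 2.4; ranks 2–3 are 1231, 1298; interpolating gives 1257.8.
P90: r = 13.6; ranks 13–14 are 3072, 3127; interpolating gives 3105.
Difference: 3105 − 1257.8 = 1847.2.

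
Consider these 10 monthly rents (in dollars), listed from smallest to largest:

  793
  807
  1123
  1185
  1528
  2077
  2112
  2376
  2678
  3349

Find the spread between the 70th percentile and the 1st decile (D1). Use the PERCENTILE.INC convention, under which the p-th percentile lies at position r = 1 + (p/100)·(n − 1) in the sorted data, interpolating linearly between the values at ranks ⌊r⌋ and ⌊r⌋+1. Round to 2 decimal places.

n = 10.
P10: r = 1.9; ranks 1–2 are 793, 807; interpolating gives 805.6.
P70: r = 7.3; ranks 7–8 are 2112, 2376; interpolating gives 2191.2.
Difference: 2191.2 − 805.6 = 1385.6.

1385.60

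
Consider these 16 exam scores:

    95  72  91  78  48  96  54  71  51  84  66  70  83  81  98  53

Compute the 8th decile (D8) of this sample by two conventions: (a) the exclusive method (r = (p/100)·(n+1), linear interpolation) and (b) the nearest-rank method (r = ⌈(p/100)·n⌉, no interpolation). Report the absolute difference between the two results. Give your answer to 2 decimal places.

2.40

Sorted: 48, 51, 53, 54, 66, 70, 71, 72, 78, 81, 83, 84, 91, 95, 96, 98.
n = 16.
(a) r = 13.6; between ranks 13 (91) and 14 (95): 93.4.
(b) the nearest-rank method: rank 13 → 91.
|93.4 − 91| = 2.4.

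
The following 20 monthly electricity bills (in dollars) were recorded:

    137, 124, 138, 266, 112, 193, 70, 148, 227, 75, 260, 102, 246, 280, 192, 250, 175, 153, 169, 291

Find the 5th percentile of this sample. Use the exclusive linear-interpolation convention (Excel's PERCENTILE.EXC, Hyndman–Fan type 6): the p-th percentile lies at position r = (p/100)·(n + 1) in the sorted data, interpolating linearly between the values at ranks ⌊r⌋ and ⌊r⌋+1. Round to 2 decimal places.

Sorted: 70, 75, 102, 112, 124, 137, 138, 148, 153, 169, 175, 192, 193, 227, 246, 250, 260, 266, 280, 291.
n = 20.
r = (5/100)·(20 + 1) = 1.05.
Rank 1 is 70 and rank 2 is 75.
Interpolate: 70 + 0.05·(75 − 70) = 70 + 0.05·5 = 70.25.

70.25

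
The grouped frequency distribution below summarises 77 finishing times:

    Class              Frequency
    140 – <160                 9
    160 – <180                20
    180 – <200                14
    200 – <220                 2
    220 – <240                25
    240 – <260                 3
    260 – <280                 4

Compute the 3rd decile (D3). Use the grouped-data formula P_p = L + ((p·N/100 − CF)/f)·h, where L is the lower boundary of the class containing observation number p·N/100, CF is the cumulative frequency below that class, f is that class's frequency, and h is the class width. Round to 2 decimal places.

174.10

N = 77; target position k = 30/100 · 77 = 23.1.
Cumulative frequencies: 9, 29, 43, 45, 70, 73, 77.
Observation 23.1 falls in the class 160 – <180.
L = 160, CF = 9, f = 20, h = 20.
P30 = 160 + ((23.1 − 9)/20)·20 = 160 + 14.1 = 174.1.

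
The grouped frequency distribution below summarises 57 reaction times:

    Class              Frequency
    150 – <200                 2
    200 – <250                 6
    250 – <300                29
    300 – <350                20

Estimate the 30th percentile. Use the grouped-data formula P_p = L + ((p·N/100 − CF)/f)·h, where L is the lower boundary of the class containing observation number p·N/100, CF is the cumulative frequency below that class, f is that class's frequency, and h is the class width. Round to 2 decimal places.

265.69

N = 57; target position k = 30/100 · 57 = 17.1.
Cumulative frequencies: 2, 8, 37, 57.
Observation 17.1 falls in the class 250 – <300.
L = 250, CF = 8, f = 29, h = 50.
P30 = 250 + ((17.1 − 8)/29)·50 = 250 + 15.6897 = 265.69.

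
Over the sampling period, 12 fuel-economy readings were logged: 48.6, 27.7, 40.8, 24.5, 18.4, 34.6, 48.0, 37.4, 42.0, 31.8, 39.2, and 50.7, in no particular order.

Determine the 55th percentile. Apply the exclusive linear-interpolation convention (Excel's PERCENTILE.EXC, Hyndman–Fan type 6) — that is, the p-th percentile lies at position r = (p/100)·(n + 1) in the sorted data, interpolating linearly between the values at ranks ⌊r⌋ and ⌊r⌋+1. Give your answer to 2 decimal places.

Sorted: 18.4, 24.5, 27.7, 31.8, 34.6, 37.4, 39.2, 40.8, 42.0, 48.0, 48.6, 50.7.
n = 12.
r = (55/100)·(12 + 1) = 7.15.
Rank 7 is 39.2 and rank 8 is 40.8.
Interpolate: 39.2 + 0.15·(40.8 − 39.2) = 39.2 + 0.15·1.6 = 39.44.

39.44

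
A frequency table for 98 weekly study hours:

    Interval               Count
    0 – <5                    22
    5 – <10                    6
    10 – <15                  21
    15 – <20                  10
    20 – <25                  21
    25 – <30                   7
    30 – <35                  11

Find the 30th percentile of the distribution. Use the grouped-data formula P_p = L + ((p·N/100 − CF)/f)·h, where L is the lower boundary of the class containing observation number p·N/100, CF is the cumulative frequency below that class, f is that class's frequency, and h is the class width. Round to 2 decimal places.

N = 98; target position k = 30/100 · 98 = 29.4.
Cumulative frequencies: 22, 28, 49, 59, 80, 87, 98.
Observation 29.4 falls in the class 10 – <15.
L = 10, CF = 28, f = 21, h = 5.
P30 = 10 + ((29.4 − 28)/21)·5 = 10 + 0.333333 = 10.3333.

10.33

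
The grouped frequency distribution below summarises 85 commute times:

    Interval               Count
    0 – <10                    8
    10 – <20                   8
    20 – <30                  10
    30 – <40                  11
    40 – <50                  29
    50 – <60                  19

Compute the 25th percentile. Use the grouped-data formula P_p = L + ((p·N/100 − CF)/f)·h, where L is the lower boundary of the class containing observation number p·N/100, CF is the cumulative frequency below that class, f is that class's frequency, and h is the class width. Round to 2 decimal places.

N = 85; target position k = 25/100 · 85 = 21.25.
Cumulative frequencies: 8, 16, 26, 37, 66, 85.
Observation 21.25 falls in the class 20 – <30.
L = 20, CF = 16, f = 10, h = 10.
P25 = 20 + ((21.25 − 16)/10)·10 = 20 + 5.25 = 25.25.

25.25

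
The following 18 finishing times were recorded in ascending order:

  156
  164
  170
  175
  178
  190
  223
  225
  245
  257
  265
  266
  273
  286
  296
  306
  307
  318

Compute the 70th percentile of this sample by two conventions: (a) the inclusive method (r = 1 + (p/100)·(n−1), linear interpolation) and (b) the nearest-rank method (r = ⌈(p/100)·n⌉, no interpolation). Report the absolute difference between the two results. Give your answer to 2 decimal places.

n = 18.
(a) r = 12.9; between ranks 12 (266) and 13 (273): 272.3.
(b) the nearest-rank method: rank 13 → 273.
|272.3 − 273| = 0.7.

0.70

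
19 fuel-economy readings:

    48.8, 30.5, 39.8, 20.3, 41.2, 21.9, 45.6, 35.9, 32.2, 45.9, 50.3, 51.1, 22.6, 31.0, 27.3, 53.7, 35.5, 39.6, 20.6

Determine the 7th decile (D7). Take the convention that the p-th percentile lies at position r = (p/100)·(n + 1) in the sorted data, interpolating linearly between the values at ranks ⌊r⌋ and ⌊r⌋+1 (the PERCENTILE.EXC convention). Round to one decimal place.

Sorted: 20.3, 20.6, 21.9, 22.6, 27.3, 30.5, 31.0, 32.2, 35.5, 35.9, 39.6, 39.8, 41.2, 45.6, 45.9, 48.8, 50.3, 51.1, 53.7.
n = 19.
r = (70/100)·(19 + 1) = 14.
r is an integer, so P70 is the value at rank 14: 45.6.

45.6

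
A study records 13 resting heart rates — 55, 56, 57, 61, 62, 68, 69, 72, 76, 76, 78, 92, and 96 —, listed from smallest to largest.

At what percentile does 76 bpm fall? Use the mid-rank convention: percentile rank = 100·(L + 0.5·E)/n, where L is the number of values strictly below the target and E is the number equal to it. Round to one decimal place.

69.2

Count below 76: L = 8; count equal: E = 2; n = 13.
Percentile rank = 100·(8 + 0.5·2)/13 = 100·9/13 = 69.23.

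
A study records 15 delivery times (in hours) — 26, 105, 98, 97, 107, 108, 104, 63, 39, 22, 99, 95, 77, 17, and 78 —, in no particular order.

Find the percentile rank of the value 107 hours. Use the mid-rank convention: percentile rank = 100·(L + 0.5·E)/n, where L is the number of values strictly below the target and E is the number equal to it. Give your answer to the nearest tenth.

Sorted: 17, 22, 26, 39, 63, 77, 78, 95, 97, 98, 99, 104, 105, 107, 108.
Count below 107: L = 13; count equal: E = 1; n = 15.
Percentile rank = 100·(13 + 0.5·1)/15 = 100·13.5/15 = 90.

90.0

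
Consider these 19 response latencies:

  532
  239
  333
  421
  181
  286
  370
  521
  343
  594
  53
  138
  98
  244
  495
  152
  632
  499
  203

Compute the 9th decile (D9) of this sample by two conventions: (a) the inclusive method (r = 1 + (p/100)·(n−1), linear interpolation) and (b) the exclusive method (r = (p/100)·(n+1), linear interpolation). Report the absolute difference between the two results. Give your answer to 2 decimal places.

Sorted: 53, 98, 138, 152, 181, 203, 239, 244, 286, 333, 343, 370, 421, 495, 499, 521, 532, 594, 632.
n = 19.
(a) r = 17.2; between ranks 17 (532) and 18 (594): 544.4.
(b) r = 18 → value at rank 18 = 594.
|544.4 − 594| = 49.6.

49.60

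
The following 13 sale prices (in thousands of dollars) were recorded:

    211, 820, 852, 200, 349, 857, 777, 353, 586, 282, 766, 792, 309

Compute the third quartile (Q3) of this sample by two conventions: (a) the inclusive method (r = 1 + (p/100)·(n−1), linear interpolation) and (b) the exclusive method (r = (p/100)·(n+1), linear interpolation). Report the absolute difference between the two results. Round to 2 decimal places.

14.00

Sorted: 200, 211, 282, 309, 349, 353, 586, 766, 777, 792, 820, 852, 857.
n = 13.
(a) r = 10 → value at rank 10 = 792.
(b) r = 10.5; between ranks 10 (792) and 11 (820): 806.
|792 − 806| = 14.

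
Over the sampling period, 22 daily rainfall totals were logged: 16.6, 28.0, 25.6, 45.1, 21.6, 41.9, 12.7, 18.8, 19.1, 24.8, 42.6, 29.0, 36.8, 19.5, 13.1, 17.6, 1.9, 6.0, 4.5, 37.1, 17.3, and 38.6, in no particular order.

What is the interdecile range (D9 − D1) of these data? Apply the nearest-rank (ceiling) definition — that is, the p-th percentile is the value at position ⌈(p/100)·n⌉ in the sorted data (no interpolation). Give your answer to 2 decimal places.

35.90

Sorted: 1.9, 4.5, 6.0, 12.7, 13.1, 16.6, 17.3, 17.6, 18.8, 19.1, 19.5, 21.6, 24.8, 25.6, 28.0, 29.0, 36.8, 37.1, 38.6, 41.9, 42.6, 45.1.
n = 22.
P10: rank ⌈10/100·22⌉ = 3 → 6.
P90: rank ⌈90/100·22⌉ = 20 → 41.9.
Difference: 41.9 − 6 = 35.9.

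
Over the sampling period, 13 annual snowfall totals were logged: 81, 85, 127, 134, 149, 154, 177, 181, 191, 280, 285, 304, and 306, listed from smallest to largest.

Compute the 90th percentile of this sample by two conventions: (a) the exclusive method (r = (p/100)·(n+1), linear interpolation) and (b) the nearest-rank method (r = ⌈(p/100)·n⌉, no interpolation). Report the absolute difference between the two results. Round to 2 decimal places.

1.20

n = 13.
(a) r = 12.6; between ranks 12 (304) and 13 (306): 305.2.
(b) the nearest-rank method: rank 12 → 304.
|305.2 − 304| = 1.2.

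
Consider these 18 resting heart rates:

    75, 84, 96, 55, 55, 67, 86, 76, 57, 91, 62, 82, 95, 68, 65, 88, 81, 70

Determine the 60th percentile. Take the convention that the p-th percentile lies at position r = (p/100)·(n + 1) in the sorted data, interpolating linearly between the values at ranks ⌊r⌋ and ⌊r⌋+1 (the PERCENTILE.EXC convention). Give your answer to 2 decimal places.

81.40

Sorted: 55, 55, 57, 62, 65, 67, 68, 70, 75, 76, 81, 82, 84, 86, 88, 91, 95, 96.
n = 18.
r = (60/100)·(18 + 1) = 11.4.
Rank 11 is 81 and rank 12 is 82.
Interpolate: 81 + 0.4·(82 − 81) = 81 + 0.4·1 = 81.4.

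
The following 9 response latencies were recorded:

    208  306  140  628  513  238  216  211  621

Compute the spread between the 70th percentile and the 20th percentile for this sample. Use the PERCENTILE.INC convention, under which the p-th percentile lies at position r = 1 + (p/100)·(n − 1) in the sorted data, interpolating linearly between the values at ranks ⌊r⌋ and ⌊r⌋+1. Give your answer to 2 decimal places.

Sorted: 140, 208, 211, 216, 238, 306, 513, 621, 628.
n = 9.
P20: r = 2.6; ranks 2–3 are 208, 211; interpolating gives 209.8.
P70: r = 6.6; ranks 6–7 are 306, 513; interpolating gives 430.2.
Difference: 430.2 − 209.8 = 220.4.

220.40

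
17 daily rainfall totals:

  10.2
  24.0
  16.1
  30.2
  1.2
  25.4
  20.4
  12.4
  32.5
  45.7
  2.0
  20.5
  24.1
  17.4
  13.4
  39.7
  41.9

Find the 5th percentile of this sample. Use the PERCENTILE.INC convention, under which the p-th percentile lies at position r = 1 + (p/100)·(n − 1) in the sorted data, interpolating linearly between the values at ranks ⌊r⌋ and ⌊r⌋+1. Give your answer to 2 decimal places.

1.84

Sorted: 1.2, 2.0, 10.2, 12.4, 13.4, 16.1, 17.4, 20.4, 20.5, 24.0, 24.1, 25.4, 30.2, 32.5, 39.7, 41.9, 45.7.
n = 17.
r = 1 + (5/100)·(17 − 1) = 1 + 0.8 = 1.8.
Rank 1 is 1.2 and rank 2 is 2.0.
Interpolate: 1.2 + 0.8·(2.0 − 1.2) = 1.2 + 0.8·0.8 = 1.84.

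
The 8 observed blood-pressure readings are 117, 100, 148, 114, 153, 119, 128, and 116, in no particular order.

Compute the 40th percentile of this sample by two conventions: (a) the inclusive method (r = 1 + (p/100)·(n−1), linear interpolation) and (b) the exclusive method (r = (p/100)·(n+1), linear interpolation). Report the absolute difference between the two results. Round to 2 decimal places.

Sorted: 100, 114, 116, 117, 119, 128, 148, 153.
n = 8.
(a) r = 3.8; between ranks 3 (116) and 4 (117): 116.8.
(b) r = 3.6; between ranks 3 (116) and 4 (117): 116.6.
|116.8 − 116.6| = 0.2.

0.20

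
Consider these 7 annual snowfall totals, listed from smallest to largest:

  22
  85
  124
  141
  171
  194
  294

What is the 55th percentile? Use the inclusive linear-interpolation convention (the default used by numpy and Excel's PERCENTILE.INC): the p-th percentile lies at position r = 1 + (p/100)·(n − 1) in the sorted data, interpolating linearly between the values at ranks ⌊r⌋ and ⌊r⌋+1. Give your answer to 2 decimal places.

150.00

n = 7.
r = 1 + (55/100)·(7 − 1) = 1 + 3.3 = 4.3.
Rank 4 is 141 and rank 5 is 171.
Interpolate: 141 + 0.3·(171 − 141) = 141 + 0.3·30 = 150.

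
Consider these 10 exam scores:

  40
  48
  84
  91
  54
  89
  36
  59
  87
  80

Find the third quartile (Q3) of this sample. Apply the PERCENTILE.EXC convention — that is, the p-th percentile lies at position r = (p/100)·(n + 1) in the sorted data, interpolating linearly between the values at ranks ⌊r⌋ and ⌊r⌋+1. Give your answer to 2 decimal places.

Sorted: 36, 40, 48, 54, 59, 80, 84, 87, 89, 91.
n = 10.
r = (75/100)·(10 + 1) = 8.25.
Rank 8 is 87 and rank 9 is 89.
Interpolate: 87 + 0.25·(89 − 87) = 87 + 0.25·2 = 87.5.

87.50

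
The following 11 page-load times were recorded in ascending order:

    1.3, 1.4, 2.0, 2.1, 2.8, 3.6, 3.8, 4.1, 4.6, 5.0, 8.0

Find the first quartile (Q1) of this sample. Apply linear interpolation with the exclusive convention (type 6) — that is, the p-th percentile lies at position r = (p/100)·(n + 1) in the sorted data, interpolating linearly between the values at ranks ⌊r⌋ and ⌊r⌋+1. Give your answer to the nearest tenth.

2.0

n = 11.
r = (25/100)·(11 + 1) = 3.
r is an integer, so P25 is the value at rank 3: 2.0.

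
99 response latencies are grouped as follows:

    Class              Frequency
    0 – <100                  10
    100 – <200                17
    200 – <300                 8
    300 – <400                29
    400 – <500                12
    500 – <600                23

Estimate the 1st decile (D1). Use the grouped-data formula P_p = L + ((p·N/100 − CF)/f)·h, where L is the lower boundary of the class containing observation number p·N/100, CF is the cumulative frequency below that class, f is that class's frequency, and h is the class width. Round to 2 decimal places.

N = 99; target position k = 10/100 · 99 = 9.9.
Cumulative frequencies: 10, 27, 35, 64, 76, 99.
Observation 9.9 falls in the class 0 – <100.
L = 0, CF = 0, f = 10, h = 100.
P10 = 0 + ((9.9 − 0)/10)·100 = 0 + 99 = 99.

99.00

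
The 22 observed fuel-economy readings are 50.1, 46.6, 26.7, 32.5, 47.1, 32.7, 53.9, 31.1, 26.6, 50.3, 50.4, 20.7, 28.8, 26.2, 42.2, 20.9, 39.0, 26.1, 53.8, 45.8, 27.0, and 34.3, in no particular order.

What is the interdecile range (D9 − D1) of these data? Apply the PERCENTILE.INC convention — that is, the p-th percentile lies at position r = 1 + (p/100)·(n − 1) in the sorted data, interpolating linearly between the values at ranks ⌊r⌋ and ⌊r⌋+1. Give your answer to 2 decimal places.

24.28

Sorted: 20.7, 20.9, 26.1, 26.2, 26.6, 26.7, 27.0, 28.8, 31.1, 32.5, 32.7, 34.3, 39.0, 42.2, 45.8, 46.6, 47.1, 50.1, 50.3, 50.4, 53.8, 53.9.
n = 22.
P10: r = 3.1; ranks 3–4 are 26.1, 26.2; interpolating gives 26.11.
P90: r = 19.9; ranks 19–20 are 50.3, 50.4; interpolating gives 50.39.
Difference: 50.39 − 26.11 = 24.28.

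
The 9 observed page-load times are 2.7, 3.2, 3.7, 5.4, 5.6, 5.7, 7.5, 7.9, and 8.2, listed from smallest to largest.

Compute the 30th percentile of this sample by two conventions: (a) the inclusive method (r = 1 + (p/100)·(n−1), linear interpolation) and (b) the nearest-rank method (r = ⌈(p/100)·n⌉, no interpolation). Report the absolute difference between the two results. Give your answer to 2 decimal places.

0.68

n = 9.
(a) r = 3.4; between ranks 3 (3.7) and 4 (5.4): 4.38.
(b) the nearest-rank method: rank 3 → 3.7.
|4.38 − 3.7| = 0.68.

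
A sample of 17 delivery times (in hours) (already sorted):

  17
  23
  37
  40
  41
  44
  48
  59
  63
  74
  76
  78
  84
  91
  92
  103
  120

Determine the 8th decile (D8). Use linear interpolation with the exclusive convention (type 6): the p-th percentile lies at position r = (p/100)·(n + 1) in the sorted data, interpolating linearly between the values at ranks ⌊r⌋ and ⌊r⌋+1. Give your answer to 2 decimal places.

91.40

n = 17.
r = (80/100)·(17 + 1) = 14.4.
Rank 14 is 91 and rank 15 is 92.
Interpolate: 91 + 0.4·(92 − 91) = 91 + 0.4·1 = 91.4.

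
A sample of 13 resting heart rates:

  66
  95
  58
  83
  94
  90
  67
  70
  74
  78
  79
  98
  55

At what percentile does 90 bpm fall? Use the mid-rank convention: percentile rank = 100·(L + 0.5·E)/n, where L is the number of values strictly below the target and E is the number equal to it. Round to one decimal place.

73.1

Sorted: 55, 58, 66, 67, 70, 74, 78, 79, 83, 90, 94, 95, 98.
Count below 90: L = 9; count equal: E = 1; n = 13.
Percentile rank = 100·(9 + 0.5·1)/13 = 100·9.5/13 = 73.08.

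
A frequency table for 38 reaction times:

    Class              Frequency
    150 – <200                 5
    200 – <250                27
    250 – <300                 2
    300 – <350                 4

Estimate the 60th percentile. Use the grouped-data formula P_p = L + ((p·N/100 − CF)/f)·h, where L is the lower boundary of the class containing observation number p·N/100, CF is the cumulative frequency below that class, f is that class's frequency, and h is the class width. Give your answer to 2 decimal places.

N = 38; target position k = 60/100 · 38 = 22.8.
Cumulative frequencies: 5, 32, 34, 38.
Observation 22.8 falls in the class 200 – <250.
L = 200, CF = 5, f = 27, h = 50.
P60 = 200 + ((22.8 − 5)/27)·50 = 200 + 32.963 = 232.963.

232.96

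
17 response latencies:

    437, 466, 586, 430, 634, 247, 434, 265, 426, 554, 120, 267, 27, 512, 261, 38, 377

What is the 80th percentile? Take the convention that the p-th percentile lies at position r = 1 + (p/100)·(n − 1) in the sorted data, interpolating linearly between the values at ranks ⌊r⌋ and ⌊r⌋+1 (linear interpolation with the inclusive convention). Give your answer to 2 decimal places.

502.80

Sorted: 27, 38, 120, 247, 261, 265, 267, 377, 426, 430, 434, 437, 466, 512, 554, 586, 634.
n = 17.
r = 1 + (80/100)·(17 − 1) = 1 + 12.8 = 13.8.
Rank 13 is 466 and rank 14 is 512.
Interpolate: 466 + 0.8·(512 − 466) = 466 + 0.8·46 = 502.8.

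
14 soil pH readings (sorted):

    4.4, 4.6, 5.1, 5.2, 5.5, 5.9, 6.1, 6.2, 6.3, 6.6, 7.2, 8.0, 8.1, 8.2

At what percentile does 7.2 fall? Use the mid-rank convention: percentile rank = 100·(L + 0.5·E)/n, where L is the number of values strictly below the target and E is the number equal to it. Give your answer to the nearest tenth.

75.0

Count below 7.2: L = 10; count equal: E = 1; n = 14.
Percentile rank = 100·(10 + 0.5·1)/14 = 100·10.5/14 = 75.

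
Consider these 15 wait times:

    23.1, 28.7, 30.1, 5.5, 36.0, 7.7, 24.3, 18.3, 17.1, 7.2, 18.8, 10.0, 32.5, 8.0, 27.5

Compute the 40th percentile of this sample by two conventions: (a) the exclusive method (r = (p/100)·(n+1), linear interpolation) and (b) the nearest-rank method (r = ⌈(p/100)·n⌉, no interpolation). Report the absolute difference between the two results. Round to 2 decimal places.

0.48

Sorted: 5.5, 7.2, 7.7, 8.0, 10.0, 17.1, 18.3, 18.8, 23.1, 24.3, 27.5, 28.7, 30.1, 32.5, 36.0.
n = 15.
(a) r = 6.4; between ranks 6 (17.1) and 7 (18.3): 17.58.
(b) the nearest-rank method: rank 6 → 17.1.
|17.58 − 17.1| = 0.48.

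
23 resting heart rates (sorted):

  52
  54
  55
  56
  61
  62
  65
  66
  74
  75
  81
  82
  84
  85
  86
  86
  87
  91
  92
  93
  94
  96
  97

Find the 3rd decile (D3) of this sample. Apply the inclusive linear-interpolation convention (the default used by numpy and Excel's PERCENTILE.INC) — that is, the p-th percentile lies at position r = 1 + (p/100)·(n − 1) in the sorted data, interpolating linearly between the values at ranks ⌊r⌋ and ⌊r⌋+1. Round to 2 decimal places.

n = 23.
r = 1 + (30/100)·(23 − 1) = 1 + 6.6 = 7.6.
Rank 7 is 65 and rank 8 is 66.
Interpolate: 65 + 0.6·(66 − 65) = 65 + 0.6·1 = 65.6.

65.60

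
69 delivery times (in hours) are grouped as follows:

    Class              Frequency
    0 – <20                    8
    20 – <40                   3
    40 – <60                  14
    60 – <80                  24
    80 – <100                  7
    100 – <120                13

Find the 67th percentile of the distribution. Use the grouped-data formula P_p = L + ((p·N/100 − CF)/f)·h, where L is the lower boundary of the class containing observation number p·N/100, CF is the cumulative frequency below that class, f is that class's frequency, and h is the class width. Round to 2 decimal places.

N = 69; target position k = 67/100 · 69 = 46.23.
Cumulative frequencies: 8, 11, 25, 49, 56, 69.
Observation 46.23 falls in the class 60 – <80.
L = 60, CF = 25, f = 24, h = 20.
P67 = 60 + ((46.23 − 25)/24)·20 = 60 + 17.6917 = 77.6917.

77.69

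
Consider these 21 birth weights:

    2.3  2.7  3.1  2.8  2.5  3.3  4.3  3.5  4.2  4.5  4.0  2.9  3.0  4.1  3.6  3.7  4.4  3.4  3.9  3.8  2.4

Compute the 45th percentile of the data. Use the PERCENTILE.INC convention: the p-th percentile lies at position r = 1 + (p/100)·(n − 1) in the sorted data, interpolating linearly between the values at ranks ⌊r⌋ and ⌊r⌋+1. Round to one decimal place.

3.4

Sorted: 2.3, 2.4, 2.5, 2.7, 2.8, 2.9, 3.0, 3.1, 3.3, 3.4, 3.5, 3.6, 3.7, 3.8, 3.9, 4.0, 4.1, 4.2, 4.3, 4.4, 4.5.
n = 21.
r = 1 + (45/100)·(21 − 1) = 1 + 9 = 10.
r is an integer, so P45 is the value at rank 10: 3.4.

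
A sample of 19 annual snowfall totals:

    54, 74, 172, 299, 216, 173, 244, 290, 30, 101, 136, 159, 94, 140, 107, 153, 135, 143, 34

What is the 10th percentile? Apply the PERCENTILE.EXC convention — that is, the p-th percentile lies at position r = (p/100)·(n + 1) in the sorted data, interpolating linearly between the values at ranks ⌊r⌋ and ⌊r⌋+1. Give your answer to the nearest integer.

Sorted: 30, 34, 54, 74, 94, 101, 107, 135, 136, 140, 143, 153, 159, 172, 173, 216, 244, 290, 299.
n = 19.
r = (10/100)·(19 + 1) = 2.
r is an integer, so P10 is the value at rank 2: 34.

34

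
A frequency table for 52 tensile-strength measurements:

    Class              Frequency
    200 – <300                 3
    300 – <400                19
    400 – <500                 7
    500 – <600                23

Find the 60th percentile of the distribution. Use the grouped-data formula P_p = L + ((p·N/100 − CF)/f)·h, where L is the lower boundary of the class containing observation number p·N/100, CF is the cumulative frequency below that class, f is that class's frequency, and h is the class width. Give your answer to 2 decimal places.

N = 52; target position k = 60/100 · 52 = 31.2.
Cumulative frequencies: 3, 22, 29, 52.
Observation 31.2 falls in the class 500 – <600.
L = 500, CF = 29, f = 23, h = 100.
P60 = 500 + ((31.2 − 29)/23)·100 = 500 + 9.56522 = 509.565.

509.57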